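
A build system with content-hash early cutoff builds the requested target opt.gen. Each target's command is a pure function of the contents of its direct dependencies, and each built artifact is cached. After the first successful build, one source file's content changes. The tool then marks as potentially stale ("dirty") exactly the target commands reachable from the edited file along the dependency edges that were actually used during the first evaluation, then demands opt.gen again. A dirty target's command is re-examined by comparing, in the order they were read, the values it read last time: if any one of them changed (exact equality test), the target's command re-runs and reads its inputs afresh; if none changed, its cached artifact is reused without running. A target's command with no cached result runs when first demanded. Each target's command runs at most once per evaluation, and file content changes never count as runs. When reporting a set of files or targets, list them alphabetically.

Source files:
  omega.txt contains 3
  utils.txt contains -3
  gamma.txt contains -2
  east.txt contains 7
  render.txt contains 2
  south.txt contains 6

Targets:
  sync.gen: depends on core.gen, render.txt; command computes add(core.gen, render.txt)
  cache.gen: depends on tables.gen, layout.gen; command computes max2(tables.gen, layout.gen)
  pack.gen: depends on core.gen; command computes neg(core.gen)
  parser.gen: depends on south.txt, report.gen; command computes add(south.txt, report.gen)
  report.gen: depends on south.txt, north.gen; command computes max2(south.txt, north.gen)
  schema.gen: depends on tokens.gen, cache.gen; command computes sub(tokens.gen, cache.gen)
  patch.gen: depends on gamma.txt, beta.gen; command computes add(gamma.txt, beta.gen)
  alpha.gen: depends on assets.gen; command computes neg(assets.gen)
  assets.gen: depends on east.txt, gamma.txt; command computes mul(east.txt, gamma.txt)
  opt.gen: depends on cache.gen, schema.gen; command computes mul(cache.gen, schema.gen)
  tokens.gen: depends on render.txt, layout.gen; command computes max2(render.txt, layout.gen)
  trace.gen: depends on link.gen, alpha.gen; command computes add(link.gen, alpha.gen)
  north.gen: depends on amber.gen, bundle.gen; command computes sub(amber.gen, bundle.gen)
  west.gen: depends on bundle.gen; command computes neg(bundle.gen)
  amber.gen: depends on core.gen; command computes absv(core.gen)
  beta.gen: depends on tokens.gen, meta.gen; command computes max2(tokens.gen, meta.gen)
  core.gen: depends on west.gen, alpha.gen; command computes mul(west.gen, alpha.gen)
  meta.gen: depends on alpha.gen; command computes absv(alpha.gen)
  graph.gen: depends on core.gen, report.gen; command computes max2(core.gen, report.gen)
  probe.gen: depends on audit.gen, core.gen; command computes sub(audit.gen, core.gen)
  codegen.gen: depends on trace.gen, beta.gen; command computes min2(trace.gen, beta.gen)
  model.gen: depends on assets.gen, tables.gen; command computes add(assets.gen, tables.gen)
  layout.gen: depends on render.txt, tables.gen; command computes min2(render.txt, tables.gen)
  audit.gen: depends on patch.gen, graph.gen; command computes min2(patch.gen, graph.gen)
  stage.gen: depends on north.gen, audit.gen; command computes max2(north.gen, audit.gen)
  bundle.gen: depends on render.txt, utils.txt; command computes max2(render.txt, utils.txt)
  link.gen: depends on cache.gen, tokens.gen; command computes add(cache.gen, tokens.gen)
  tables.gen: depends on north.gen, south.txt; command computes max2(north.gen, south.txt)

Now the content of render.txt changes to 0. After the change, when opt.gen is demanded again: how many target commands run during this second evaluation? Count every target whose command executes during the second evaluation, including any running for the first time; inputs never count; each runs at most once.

Target commands that run: amber.gen, bundle.gen, cache.gen, core.gen, layout.gen, north.gen, opt.gen, schema.gen, tables.gen, tokens.gen, west.gen — 11 in total.

First evaluation (everything demanded from the output):
  assets.gen = mul(7, -2) = -14
  alpha.gen = neg(-14) = 14
  bundle.gen = max2(2, -3) = 2
  west.gen = neg(2) = -2
  core.gen = mul(-2, 14) = -28
  amber.gen = absv(-28) = 28
  north.gen = sub(28, 2) = 26
  tables.gen = max2(26, 6) = 26
  layout.gen = min2(2, 26) = 2
  cache.gen = max2(26, 2) = 26
  tokens.gen = max2(2, 2) = 2
  schema.gen = sub(2, 26) = -24
  opt.gen = mul(26, -24) = -624

Propagation after the edit:
  bundle.gen: runs — render.txt 2->0; result 0.
  west.gen: runs — bundle.gen 2->0; result 0.
  core.gen: runs — west.gen -2->0; result 0.
  amber.gen: runs — core.gen -28->0; result 0.
  north.gen: runs — amber.gen 28->0; bundle.gen 2->0; result 0.
  tables.gen: runs — north.gen 26->0; result 6.
  layout.gen: runs — render.txt 2->0; tables.gen 26->6; result 0.
  cache.gen: runs — tables.gen 26->6; layout.gen 2->0; result 6.
  tokens.gen: runs — render.txt 2->0; layout.gen 2->0; result 0.
  schema.gen: runs — tokens.gen 2->0; cache.gen 26->6; result -6.
  opt.gen: runs — cache.gen 26->6; schema.gen -24->-6; result -36.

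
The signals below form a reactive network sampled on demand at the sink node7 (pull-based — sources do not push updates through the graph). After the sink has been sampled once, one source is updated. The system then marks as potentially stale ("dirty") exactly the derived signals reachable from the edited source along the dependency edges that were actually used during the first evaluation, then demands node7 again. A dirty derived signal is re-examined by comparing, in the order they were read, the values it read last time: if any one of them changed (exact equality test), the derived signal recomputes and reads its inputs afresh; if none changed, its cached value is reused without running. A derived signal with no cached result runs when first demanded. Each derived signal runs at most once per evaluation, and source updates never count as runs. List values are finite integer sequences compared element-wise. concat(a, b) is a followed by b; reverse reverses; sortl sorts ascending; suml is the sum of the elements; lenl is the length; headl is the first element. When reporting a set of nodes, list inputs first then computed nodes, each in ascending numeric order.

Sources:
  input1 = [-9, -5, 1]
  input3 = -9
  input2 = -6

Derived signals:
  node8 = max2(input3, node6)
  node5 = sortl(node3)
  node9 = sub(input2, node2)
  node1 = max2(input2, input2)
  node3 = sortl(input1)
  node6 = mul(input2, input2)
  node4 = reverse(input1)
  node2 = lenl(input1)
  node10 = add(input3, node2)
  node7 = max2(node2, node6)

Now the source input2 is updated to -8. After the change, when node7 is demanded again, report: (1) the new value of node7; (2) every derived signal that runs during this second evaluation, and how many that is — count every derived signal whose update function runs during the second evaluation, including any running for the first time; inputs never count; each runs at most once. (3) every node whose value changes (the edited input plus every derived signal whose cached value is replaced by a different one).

Initial pass — values computed on the first demand:
  node2 = lenl([-9, -5, 1]) = 3
  node6 = mul(-6, -6) = 36
  node7 = max2(3, 36) = 36

Second demand — change propagation:
  node6: re-runs because input2 -6->-8; input2 -6->-8; new result 64.
  node7: re-runs because node6 36->64; new result 64.

node7 now evaluates to 64.
Run set: node6, node7 (2 run).
Changed values: input2, node6, node7.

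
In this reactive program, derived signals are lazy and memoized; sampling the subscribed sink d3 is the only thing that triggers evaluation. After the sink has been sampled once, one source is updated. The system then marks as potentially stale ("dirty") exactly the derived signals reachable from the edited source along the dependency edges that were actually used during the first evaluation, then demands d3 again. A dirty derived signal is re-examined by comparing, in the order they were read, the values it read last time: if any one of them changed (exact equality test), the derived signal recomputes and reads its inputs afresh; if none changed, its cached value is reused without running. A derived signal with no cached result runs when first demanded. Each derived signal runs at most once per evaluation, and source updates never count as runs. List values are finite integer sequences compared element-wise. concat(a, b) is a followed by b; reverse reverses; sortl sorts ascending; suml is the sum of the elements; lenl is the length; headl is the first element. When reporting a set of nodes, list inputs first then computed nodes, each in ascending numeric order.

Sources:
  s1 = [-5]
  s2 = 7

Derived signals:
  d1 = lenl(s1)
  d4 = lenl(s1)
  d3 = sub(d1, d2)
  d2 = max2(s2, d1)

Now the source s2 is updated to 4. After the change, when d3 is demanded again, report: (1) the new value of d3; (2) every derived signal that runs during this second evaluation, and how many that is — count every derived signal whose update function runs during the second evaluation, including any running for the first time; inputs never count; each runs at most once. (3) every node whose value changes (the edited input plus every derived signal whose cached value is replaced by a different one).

First demand of the output computes:
  d1 = lenl([-5]) = 1
  d2 = max2(7, 1) = 7
  d3 = sub(1, 7) = -6

After the edit, cleaning proceeds:
  d2: a read changed (s2 7->4) — executes, giving 4.
  d3: a read changed (d2 7->4) — executes, giving -3.

Demanding d3 again yields -3.
2 derived signals run: d2, d3.
The nodes whose values change: s2, d2, d3.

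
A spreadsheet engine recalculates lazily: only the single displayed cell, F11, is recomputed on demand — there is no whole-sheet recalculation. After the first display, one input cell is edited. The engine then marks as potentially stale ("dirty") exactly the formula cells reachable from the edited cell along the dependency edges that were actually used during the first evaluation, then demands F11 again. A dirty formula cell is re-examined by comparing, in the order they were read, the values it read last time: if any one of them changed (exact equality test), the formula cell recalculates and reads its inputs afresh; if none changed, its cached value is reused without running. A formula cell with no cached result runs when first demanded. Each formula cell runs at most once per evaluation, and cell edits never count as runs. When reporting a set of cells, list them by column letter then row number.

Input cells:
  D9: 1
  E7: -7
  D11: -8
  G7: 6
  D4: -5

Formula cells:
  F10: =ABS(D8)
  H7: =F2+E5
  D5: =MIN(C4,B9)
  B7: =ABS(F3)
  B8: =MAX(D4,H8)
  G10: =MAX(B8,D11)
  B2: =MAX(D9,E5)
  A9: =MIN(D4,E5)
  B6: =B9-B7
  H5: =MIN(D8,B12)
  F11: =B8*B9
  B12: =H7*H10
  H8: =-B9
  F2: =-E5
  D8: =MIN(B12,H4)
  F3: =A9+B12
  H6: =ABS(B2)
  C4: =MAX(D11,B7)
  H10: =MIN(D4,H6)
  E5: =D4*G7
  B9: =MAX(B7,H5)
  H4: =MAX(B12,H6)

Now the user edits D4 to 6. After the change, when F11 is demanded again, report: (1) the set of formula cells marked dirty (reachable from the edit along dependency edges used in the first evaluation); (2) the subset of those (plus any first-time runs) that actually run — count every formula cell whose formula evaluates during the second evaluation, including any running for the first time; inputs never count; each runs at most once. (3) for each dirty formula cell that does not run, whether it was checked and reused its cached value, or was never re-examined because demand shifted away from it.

Marked dirty: A9, B2, B7, B8, B9, B12, D8, E5, F2, F3, F11, H4, H5, H6, H7, H8, H10.
Formula cells that run: A9, B2, B7, B8, B9, B12, D8, E5, F2, F3, F11, H4, H6, H7, H8, H10 — 16 in total.
Checked but reused from cache: H5.
Key observation: the cutoff stops propagation at H5 — its inputs' values are unchanged, so it reuses its cache.

First evaluation (everything demanded from the output):
  E5 = -5 * 6 = -30
  A9 = MIN(-5, -30) = -30
  B2 = MAX(1, -30) = 1
  F2 = -(-30) = 30
  H6 = ABS(1) = 1
  H7 = 30 + -30 = 0
  H10 = MIN(-5, 1) = -5
  B12 = 0 * -5 = 0
  F3 = -30 + 0 = -30
  B7 = ABS(-30) = 30
  H4 = MAX(0, 1) = 1
  D8 = MIN(0, 1) = 0
  H5 = MIN(0, 0) = 0
  B9 = MAX(30, 0) = 30
  H8 = -(30) = -30
  B8 = MAX(-5, -30) = -5
  F11 = -5 * 30 = -150

Propagation after the edit:
  E5: runs — D4 -5->6; result 36.
  A9: runs — D4 -5->6; E5 -30->36; result 6.
  B2: runs — E5 -30->36; result 36.
  F2: runs — E5 -30->36; result -36.
  H6: runs — B2 1->36; result 36.
  H7: runs — F2 30->-36; E5 -30->36; result 0 (same value as before).
  H10: runs — D4 -5->6; H6 1->36; result 6.
  B12: runs — H10 -5->6; result 0 (same value as before).
  F3: runs — A9 -30->6; result 6.
  B7: runs — F3 -30->6; result 6.
  H4: runs — H6 1->36; result 36.
  D8: runs — H4 1->36; result 0 (same value as before).
  H5: checked — values it read are unchanged (D8 unchanged, B12 unchanged); reused cached 0 without running.
  B9: runs — B7 30->6; result 6.
  H8: runs — B9 30->6; result -6.
  B8: runs — D4 -5->6; H8 -30->-6; result 6.
  F11: runs — B8 -5->6; B9 30->6; result 36.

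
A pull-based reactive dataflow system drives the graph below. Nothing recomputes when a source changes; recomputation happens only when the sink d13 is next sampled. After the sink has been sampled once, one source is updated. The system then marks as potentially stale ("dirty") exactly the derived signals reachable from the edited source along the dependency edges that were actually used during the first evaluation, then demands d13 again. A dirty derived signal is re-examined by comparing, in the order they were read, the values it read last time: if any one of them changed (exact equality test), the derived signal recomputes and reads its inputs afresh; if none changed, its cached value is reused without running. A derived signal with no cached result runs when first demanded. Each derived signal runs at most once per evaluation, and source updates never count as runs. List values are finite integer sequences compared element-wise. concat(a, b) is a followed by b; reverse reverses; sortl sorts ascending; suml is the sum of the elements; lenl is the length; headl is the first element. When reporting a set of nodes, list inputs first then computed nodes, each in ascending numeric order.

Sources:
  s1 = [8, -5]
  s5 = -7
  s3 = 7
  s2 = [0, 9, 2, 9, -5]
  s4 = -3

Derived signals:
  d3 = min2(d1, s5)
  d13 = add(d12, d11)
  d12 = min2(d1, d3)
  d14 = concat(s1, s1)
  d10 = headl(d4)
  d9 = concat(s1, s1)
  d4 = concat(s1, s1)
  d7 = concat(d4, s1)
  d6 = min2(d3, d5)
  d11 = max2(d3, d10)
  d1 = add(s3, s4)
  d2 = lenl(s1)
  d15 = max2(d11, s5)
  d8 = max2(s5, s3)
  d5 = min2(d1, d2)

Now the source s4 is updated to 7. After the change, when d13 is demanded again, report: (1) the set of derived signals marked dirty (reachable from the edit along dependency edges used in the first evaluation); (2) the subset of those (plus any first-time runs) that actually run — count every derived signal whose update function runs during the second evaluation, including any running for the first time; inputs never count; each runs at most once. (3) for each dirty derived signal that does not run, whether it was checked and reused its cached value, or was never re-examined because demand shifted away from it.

Marked dirty: d1, d3, d11, d12, d13.
Derived signals that run: d1, d3, d12 — 3 in total.
Checked but reused from cache: d11, d13.
Key observation: the cutoff stops propagation at d11 — its inputs' values are unchanged, so it reuses its cache.

First evaluation (everything demanded from the output):
  d1 = add(7, -3) = 4
  d3 = min2(4, -7) = -7
  d4 = concat([8, -5], [8, -5]) = [8, -5, 8, -5]
  d10 = headl([8, -5, 8, -5]) = 8
  d11 = max2(-7, 8) = 8
  d12 = min2(4, -7) = -7
  d13 = add(-7, 8) = 1

Propagation after the edit:
  d1: runs — s4 -3->7; result 14.
  d3: runs — d1 4->14; result -7 (same value as before).
  d11: checked — values it read are unchanged (d3 unchanged, d10 unchanged); reused cached 8 without running.
  d12: runs — d1 4->14; result -7 (same value as before).
  d13: checked — values it read are unchanged (d12 unchanged, d11 unchanged); reused cached 1 without running.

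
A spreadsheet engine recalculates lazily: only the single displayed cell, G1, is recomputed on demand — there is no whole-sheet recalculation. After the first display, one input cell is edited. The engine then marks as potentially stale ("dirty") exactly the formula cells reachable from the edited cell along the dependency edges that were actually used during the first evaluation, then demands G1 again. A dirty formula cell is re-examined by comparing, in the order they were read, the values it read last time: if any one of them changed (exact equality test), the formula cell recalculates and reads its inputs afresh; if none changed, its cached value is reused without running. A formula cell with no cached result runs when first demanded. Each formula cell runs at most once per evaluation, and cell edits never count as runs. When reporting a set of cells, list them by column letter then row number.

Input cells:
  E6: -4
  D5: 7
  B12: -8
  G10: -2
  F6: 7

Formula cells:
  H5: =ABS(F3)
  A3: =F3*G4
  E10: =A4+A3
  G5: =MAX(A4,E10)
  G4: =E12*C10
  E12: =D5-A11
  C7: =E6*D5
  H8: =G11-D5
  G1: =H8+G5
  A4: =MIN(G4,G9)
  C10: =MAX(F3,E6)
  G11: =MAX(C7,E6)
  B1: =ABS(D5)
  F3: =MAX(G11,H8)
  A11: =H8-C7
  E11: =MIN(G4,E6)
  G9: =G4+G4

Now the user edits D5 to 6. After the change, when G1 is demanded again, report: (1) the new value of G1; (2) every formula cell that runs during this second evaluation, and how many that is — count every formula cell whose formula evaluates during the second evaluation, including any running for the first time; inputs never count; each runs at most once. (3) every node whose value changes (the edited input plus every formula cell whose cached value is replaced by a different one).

First evaluation (everything demanded from the output):
  C7 = -4 * 7 = -28
  G11 = MAX(-28, -4) = -4
  H8 = -4 - 7 = -11
  A11 = -11 - -28 = 17
  E12 = 7 - 17 = -10
  F3 = MAX(-4, -11) = -4
  C10 = MAX(-4, -4) = -4
  G4 = -10 * -4 = 40
  A3 = -4 * 40 = -160
  G9 = 40 + 40 = 80
  A4 = MIN(40, 80) = 40
  E10 = 40 + -160 = -120
  G5 = MAX(40, -120) = 40
  G1 = -11 + 40 = 29

Propagation after the edit:
  C7: runs — D5 7->6; result -24.
  G11: runs — C7 -28->-24; result -4 (same value as before).
  H8: runs — D5 7->6; result -10.
  A11: runs — H8 -11->-10; C7 -28->-24; result 14.
  E12: runs — D5 7->6; A11 17->14; result -8.
  F3: runs — H8 -11->-10; result -4 (same value as before).
  C10: checked — values it read are unchanged (F3 unchanged, E6 unchanged); reused cached -4 without running.
  G4: runs — E12 -10->-8; result 32.
  A3: runs — G4 40->32; result -128.
  G9: runs — G4 40->32; G4 40->32; result 64.
  A4: runs — G4 40->32; G9 80->64; result 32.
  E10: runs — A4 40->32; A3 -160->-128; result -96.
  G5: runs — A4 40->32; E10 -120->-96; result 32.
  G1: runs — H8 -11->-10; G5 40->32; result 22.

Key observation: the cutoff stops propagation at C10 — its inputs' values are unchanged, so it reuses its cache.

New value of G1: 22.
Formula cells that run: A3, A4, A11, C7, E10, E12, F3, G1, G4, G5, G9, G11, H8 — 13 in total.
Values that change: A3, A4, A11, C7, D5, E10, E12, G1, G4, G5, G9, H8.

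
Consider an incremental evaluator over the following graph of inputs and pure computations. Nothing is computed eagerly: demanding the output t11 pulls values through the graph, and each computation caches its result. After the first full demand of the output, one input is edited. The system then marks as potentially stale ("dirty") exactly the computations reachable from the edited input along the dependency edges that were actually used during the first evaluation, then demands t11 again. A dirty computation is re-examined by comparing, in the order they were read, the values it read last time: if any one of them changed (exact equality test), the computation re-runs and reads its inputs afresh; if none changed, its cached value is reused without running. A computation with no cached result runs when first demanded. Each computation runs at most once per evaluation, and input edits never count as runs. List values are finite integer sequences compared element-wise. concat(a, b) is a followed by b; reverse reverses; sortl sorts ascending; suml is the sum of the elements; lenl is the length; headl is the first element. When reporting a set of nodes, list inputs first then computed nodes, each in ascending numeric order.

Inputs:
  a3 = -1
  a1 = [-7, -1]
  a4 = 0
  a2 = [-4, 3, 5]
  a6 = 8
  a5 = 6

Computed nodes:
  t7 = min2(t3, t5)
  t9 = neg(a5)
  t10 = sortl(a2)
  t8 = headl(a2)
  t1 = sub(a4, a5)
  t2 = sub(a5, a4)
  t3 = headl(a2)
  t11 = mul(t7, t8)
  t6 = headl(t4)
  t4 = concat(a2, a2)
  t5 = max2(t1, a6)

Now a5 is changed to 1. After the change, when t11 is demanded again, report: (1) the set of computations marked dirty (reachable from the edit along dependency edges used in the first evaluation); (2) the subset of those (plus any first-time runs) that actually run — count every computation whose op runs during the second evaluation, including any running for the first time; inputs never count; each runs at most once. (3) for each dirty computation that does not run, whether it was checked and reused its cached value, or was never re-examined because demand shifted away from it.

Dirty set: t1, t5, t7, t11.
Run set: t1, t5 (2 run).
Re-examined without running (cache reused): t7, t11.
The important point: t5 recomputes to an identical value, and the output ends up unchanged.

Initial pass — values computed on the first demand:
  t1 = sub(0, 6) = -6
  t3 = headl([-4, 3, 5]) = -4
  t5 = max2(-6, 8) = 8
  t7 = min2(-4, 8) = -4
  t8 = headl([-4, 3, 5]) = -4
  t11 = mul(-4, -4) = 16

Second demand — change propagation:
  t1: re-runs because a5 6->1; new result -1.
  t5: re-runs because t1 -6->-1; new result 8 (unchanged).
  t7: re-examined; everything it read last time is the same (t3 unchanged, t5 unchanged) — cache -4 kept, no run.
  t11: re-examined; everything it read last time is the same (t7 unchanged, t8 unchanged) — cache 16 kept, no run.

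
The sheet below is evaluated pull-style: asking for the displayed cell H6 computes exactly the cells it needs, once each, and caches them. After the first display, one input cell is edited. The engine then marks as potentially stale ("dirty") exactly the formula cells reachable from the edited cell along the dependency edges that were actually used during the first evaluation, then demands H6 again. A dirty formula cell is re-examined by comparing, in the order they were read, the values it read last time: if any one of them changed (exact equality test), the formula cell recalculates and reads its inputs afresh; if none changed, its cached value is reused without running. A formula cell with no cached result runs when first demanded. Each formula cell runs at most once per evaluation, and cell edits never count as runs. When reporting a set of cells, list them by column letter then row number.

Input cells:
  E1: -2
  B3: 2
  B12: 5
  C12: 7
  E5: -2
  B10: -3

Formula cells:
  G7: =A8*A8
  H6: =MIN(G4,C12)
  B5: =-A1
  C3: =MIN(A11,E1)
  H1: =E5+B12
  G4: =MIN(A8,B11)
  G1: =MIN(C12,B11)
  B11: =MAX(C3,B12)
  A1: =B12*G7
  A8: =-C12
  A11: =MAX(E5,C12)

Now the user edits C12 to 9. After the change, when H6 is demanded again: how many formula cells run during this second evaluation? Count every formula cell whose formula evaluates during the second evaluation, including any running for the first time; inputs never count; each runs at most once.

5 formula cells run: A8, A11, C3, G4, H6.
Note where the cutoff bites: B11 is checked, finds nothing changed, and keeps its cache.

First demand of the output computes:
  A8 = -(7) = -7
  A11 = MAX(-2, 7) = 7
  C3 = MIN(7, -2) = -2
  B11 = MAX(-2, 5) = 5
  G4 = MIN(-7, 5) = -7
  H6 = MIN(-7, 7) = -7

After the edit, cleaning proceeds:
  A8: a read changed (C12 7->9) — executes, giving -9.
  A11: a read changed (C12 7->9) — executes, giving 9.
  C3: a read changed (A11 7->9) — executes, giving -2 — identical to its old value.
  B11: dirty, but its reads are unchanged (C3 unchanged, B12 unchanged); cached 5 stands.
  G4: a read changed (A8 -7->-9) — executes, giving -9.
  H6: a read changed (G4 -7->-9; C12 7->9) — executes, giving -9.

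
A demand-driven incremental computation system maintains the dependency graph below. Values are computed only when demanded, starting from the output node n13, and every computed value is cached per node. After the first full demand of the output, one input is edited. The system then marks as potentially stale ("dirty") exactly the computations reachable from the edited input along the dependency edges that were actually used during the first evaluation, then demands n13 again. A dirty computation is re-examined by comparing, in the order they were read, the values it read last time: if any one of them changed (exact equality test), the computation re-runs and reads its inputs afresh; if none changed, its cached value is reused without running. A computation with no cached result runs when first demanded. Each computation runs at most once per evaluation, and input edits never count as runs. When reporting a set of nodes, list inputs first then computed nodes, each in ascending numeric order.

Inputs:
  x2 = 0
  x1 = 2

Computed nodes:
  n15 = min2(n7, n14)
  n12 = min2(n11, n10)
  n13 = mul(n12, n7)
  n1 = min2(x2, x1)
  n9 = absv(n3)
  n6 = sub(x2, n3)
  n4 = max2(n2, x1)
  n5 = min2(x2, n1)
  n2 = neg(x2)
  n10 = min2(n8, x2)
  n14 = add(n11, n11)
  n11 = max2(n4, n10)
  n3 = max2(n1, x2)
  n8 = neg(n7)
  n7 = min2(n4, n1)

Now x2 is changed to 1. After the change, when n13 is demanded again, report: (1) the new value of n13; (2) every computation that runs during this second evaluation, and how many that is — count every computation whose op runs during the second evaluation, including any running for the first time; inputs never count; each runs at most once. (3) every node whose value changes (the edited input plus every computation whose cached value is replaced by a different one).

New value of n13: -1.
Computations that run: n1, n2, n4, n7, n8, n10, n11, n12, n13 — 9 in total.
Values that change: x2, n1, n2, n7, n8, n10, n12, n13.

First evaluation (everything demanded from the output):
  n1 = min2(0, 2) = 0
  n2 = neg(0) = 0
  n4 = max2(0, 2) = 2
  n7 = min2(2, 0) = 0
  n8 = neg(0) = 0
  n10 = min2(0, 0) = 0
  n11 = max2(2, 0) = 2
  n12 = min2(2, 0) = 0
  n13 = mul(0, 0) = 0

Propagation after the edit:
  n1: runs — x2 0->1; result 1.
  n2: runs — x2 0->1; result -1.
  n4: runs — n2 0->-1; result 2 (same value as before).
  n7: runs — n1 0->1; result 1.
  n8: runs — n7 0->1; result -1.
  n10: runs — n8 0->-1; x2 0->1; result -1.
  n11: runs — n10 0->-1; result 2 (same value as before).
  n12: runs — n10 0->-1; result -1.
  n13: runs — n12 0->-1; n7 0->1; result -1.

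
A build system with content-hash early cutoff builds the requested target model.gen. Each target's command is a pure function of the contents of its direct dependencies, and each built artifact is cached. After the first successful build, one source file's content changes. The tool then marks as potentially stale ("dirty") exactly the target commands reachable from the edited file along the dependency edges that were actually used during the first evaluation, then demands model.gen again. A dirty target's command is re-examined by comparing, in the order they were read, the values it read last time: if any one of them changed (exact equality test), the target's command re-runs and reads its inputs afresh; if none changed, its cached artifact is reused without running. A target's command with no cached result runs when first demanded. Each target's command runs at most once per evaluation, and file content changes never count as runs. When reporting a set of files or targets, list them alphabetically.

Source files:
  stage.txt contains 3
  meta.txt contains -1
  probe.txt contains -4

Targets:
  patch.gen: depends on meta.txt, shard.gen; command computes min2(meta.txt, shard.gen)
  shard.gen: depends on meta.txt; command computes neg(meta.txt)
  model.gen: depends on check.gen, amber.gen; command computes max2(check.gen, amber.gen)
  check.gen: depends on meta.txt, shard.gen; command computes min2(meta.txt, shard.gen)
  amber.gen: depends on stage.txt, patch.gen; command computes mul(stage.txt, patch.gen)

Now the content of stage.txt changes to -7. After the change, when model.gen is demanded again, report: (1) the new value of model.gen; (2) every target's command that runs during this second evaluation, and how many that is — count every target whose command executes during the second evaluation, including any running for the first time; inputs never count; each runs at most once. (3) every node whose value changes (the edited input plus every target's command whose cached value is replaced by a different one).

New value of model.gen: 7.
Target commands that run: amber.gen, model.gen — 2 in total.
Values that change: amber.gen, model.gen, stage.txt.

First evaluation (everything demanded from the output):
  shard.gen = neg(-1) = 1
  check.gen = min2(-1, 1) = -1
  patch.gen = min2(-1, 1) = -1
  amber.gen = mul(3, -1) = -3
  model.gen = max2(-1, -3) = -1

Propagation after the edit:
  amber.gen: runs — stage.txt 3->-7; result 7.
  model.gen: runs — amber.gen -3->7; result 7.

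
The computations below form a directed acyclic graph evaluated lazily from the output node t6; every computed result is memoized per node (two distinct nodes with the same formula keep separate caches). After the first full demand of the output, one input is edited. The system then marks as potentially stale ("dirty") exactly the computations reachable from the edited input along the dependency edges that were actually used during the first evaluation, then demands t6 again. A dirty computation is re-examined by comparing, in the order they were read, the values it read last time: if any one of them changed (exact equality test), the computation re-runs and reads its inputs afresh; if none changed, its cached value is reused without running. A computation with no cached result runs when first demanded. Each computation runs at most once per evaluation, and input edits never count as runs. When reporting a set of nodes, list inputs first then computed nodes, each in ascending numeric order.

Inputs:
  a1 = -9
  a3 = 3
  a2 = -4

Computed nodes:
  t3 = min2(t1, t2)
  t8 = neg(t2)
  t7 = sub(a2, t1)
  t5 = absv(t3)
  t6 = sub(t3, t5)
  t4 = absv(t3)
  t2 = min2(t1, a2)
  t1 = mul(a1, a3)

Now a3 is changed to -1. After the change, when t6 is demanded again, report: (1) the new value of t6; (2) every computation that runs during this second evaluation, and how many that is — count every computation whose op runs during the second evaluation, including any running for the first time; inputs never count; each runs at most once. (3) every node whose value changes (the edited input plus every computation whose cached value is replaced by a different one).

First demand of the output computes:
  t1 = mul(-9, 3) = -27
  t2 = min2(-27, -4) = -27
  t3 = min2(-27, -27) = -27
  t5 = absv(-27) = 27
  t6 = sub(-27, 27) = -54

After the edit, cleaning proceeds:
  t1: a read changed (a3 3->-1) — executes, giving 9.
  t2: a read changed (t1 -27->9) — executes, giving -4.
  t3: a read changed (t1 -27->9; t2 -27->-4) — executes, giving -4.
  t5: a read changed (t3 -27->-4) — executes, giving 4.
  t6: a read changed (t3 -27->-4; t5 27->4) — executes, giving -8.

Demanding t6 again yields -8.
5 computations run: t1, t2, t3, t5, t6.
The nodes whose values change: a3, t1, t2, t3, t5, t6.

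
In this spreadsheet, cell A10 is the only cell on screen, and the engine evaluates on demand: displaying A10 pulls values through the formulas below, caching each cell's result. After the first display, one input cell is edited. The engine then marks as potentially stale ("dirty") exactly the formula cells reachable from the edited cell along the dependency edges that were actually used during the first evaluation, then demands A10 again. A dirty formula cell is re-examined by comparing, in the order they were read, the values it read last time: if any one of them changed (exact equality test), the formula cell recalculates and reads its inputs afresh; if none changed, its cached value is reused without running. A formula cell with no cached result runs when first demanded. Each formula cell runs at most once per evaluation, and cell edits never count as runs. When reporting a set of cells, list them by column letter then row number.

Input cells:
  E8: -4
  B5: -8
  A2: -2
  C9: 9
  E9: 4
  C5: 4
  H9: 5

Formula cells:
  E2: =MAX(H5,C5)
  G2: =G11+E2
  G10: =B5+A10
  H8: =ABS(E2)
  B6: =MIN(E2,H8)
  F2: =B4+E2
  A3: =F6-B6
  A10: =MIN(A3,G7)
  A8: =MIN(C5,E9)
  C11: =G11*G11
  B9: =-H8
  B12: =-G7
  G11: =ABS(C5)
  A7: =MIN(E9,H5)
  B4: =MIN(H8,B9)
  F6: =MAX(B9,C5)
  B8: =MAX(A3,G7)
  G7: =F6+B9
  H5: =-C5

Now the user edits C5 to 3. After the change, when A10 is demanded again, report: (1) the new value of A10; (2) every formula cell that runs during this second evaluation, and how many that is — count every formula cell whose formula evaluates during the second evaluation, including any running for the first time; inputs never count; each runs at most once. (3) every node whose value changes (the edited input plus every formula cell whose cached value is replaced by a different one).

A10 now evaluates to 0.
Run set: A3, B6, B9, E2, F6, G7, H5, H8 (8 run).
Changed values: B6, B9, C5, E2, F6, H5, H8.
The important point: at A10 every value read last time is unchanged, so the dirty flag clears without a run.

Initial pass — values computed on the first demand:
  H5 = -(4) = -4
  E2 = MAX(-4, 4) = 4
  H8 = ABS(4) = 4
  B6 = MIN(4, 4) = 4
  B9 = -(4) = -4
  F6 = MAX(-4, 4) = 4
  A3 = 4 - 4 = 0
  G7 = 4 + -4 = 0
  A10 = MIN(0, 0) = 0

Second demand — change propagation:
  H5: re-runs because C5 4->3; new result -3.
  E2: re-runs because H5 -4->-3; C5 4->3; new result 3.
  H8: re-runs because E2 4->3; new result 3.
  B6: re-runs because E2 4->3; H8 4->3; new result 3.
  B9: re-runs because H8 4->3; new result -3.
  F6: re-runs because B9 -4->-3; C5 4->3; new result 3.
  A3: re-runs because F6 4->3; B6 4->3; new result 0 (unchanged).
  G7: re-runs because F6 4->3; B9 -4->-3; new result 0 (unchanged).
  A10: re-examined; everything it read last time is the same (A3 unchanged, G7 unchanged) — cache 0 kept, no run.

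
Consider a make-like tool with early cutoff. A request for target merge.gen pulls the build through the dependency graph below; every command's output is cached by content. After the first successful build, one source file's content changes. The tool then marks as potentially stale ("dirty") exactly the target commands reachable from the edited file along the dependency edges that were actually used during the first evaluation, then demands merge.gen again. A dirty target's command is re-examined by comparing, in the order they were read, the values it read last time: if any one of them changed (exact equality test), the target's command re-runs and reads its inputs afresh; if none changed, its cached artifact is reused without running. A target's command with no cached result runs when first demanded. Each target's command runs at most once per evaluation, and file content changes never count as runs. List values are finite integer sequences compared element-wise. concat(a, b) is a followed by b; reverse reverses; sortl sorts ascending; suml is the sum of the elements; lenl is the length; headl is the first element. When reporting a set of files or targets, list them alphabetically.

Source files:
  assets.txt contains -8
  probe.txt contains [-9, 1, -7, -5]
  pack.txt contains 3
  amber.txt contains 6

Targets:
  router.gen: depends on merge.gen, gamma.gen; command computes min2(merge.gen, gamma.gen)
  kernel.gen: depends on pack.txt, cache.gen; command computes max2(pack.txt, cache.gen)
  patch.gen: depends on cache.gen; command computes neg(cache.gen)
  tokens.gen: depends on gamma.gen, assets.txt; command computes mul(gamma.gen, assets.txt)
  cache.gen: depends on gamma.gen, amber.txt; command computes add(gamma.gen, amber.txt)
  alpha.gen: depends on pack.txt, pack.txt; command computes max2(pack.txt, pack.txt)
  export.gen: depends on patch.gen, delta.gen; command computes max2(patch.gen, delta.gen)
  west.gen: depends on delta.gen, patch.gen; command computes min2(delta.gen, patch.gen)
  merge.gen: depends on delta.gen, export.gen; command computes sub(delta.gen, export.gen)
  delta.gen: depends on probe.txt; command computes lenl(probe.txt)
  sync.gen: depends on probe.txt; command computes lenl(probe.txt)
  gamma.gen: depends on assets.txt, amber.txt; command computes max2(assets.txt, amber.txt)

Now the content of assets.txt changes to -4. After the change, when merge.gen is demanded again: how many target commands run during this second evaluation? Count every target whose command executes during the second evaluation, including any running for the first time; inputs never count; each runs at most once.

First demand of the output computes:
  delta.gen = lenl([-9, 1, -7, -5]) = 4
  gamma.gen = max2(-8, 6) = 6
  cache.gen = add(6, 6) = 12
  patch.gen = neg(12) = -12
  export.gen = max2(-12, 4) = 4
  merge.gen = sub(4, 4) = 0

After the edit, cleaning proceeds:
  gamma.gen: a read changed (assets.txt -8->-4) — executes, giving 6 — identical to its old value.
  cache.gen: dirty, but its reads are unchanged (gamma.gen unchanged, amber.txt unchanged); cached 12 stands.
  patch.gen: dirty, but its reads are unchanged (cache.gen unchanged); cached -12 stands.
  export.gen: dirty, but its reads are unchanged (patch.gen unchanged, delta.gen unchanged); cached 4 stands.
  merge.gen: dirty, but its reads are unchanged (delta.gen unchanged, export.gen unchanged); cached 0 stands.

Note the absorption at gamma.gen: it re-runs yet its value is the same, leaving the output's value untouched.

1 target commands run: gamma.gen.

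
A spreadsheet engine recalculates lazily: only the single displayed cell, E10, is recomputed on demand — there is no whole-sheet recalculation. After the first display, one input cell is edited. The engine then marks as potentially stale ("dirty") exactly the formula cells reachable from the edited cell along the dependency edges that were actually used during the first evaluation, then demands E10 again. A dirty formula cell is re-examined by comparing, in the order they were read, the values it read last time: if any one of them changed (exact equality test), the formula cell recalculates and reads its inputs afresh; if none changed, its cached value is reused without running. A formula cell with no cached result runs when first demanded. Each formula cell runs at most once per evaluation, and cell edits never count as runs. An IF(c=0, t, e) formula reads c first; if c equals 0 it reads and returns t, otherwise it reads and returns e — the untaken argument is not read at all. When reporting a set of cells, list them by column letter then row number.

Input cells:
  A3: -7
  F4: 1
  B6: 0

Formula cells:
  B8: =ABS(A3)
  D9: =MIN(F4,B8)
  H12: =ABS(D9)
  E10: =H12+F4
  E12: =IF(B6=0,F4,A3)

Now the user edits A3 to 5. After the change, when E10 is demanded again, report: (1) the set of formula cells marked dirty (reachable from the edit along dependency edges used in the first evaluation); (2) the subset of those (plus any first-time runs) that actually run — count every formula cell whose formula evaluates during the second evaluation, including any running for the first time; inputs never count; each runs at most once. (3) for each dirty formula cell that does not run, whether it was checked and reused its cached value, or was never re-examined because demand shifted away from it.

First evaluation (everything demanded from the output):
  B8 = ABS(-7) = 7
  D9 = MIN(1, 7) = 1
  H12 = ABS(1) = 1
  E10 = 1 + 1 = 2

Propagation after the edit:
  B8: runs — A3 -7->5; result 5.
  D9: runs — B8 7->5; result 1 (same value as before).
  H12: checked — values it read are unchanged (D9 unchanged); reused cached 1 without running.
  E10: checked — values it read are unchanged (H12 unchanged, F4 unchanged); reused cached 2 without running.

Key observation: the change is absorbed at D9 — it re-runs but produces the same value, and the output's value is unchanged.

Marked dirty: B8, D9, E10, H12.
Formula cells that run: B8, D9 — 2 in total.
Checked but reused from cache: E10, H12.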